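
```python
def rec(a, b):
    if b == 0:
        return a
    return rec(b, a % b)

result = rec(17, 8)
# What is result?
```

rec(17, 8) -> rec(8, 1) -> rec(1, 0) -> 1

Answer: 1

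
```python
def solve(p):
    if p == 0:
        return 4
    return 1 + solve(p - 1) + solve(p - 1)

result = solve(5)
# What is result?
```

solve(p) = 1 + 2·solve(p-1), solve(0)=4. Closed form: (4+1)·2^5 - 1 = 159.

Answer: 159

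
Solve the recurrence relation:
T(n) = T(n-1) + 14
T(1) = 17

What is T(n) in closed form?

Unrolling: T(n) = T(1) + 14·(n-1) = 17 + 14(n-1) = 14n + 3.

Answer: T(n) = 14n + 3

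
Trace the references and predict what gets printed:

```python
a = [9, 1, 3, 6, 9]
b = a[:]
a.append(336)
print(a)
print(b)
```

Key concept: slice [:] creates copy.
Step by step:
`a = [9, 1, 3, 6, 9]` → a = [9, 1, 3, 6, 9]
`b = a[:]` → b = [9, 1, 3, 6, 9]
`a.append(336)` → a = [9, 1, 3, 6, 9, 336]
`print(a)` → prints [9, 1, 3, 6, 9, 336]
`print(b)` → prints [9, 1, 3, 6, 9]

Answer:
[9, 1, 3, 6, 9, 336]
[9, 1, 3, 6, 9]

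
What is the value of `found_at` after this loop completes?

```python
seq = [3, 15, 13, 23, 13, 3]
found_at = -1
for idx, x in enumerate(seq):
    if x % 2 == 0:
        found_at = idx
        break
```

First even number index in [3, 15, 13, 23, 13, 3]
`found_at` takes the values: -1

Answer: -1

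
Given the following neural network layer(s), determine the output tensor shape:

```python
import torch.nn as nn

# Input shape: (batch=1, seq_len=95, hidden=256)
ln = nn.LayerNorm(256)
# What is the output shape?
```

Input: (1, 95, 256) -> Output: (1, 95, 256)

Answer: (1, 95, 256)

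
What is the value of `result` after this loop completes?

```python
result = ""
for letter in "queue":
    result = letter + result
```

Reverse 'queue'
`result` takes the values: "" → "q" → "uq" → "euq" → "ueuq" → "eueuq"

Answer: "eueuq"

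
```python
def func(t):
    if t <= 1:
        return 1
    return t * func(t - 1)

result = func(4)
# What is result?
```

func(4) = 4 * 3 * 2 * 1 = 24

Answer: 24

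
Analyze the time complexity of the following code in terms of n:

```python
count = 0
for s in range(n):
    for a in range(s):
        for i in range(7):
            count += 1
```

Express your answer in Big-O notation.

Each loop level contributes: n × n × 1. Multiplying the contributions gives O(n^2).

Answer: O(n^2)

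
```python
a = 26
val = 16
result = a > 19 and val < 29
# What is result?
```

Trace:
`a = 26` → a = 26
`val = 16` → val = 16
`result = a > 19 and val < 29` → result = True
So result = True

Answer: True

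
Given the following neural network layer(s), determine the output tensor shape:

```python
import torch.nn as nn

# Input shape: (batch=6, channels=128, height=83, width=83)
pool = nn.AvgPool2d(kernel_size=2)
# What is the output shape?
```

Input: (6, 128, 83, 83) -> Output: (6, 128, 41, 41)

Answer: (6, 128, 41, 41)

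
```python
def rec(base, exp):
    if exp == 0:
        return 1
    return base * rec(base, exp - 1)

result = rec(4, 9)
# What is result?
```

rec(4, 9) = 4 * 4 * 4 * 4 * 4 * 4 * 4 * 4 * 4 = 262144

Answer: 262144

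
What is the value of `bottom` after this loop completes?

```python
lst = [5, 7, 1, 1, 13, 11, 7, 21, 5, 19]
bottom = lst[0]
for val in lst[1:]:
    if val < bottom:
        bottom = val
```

Minimum of [5, 7, 1, 1, 13, 11, 7, 21, 5, 19]
`bottom` takes the values: 5 → 1

Answer: 1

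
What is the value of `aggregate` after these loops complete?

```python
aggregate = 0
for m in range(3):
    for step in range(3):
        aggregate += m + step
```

Sum of all m+step for m,step in 3x3
`aggregate` takes the values: 0 → 1 → 3 → 4 → 6 → 9 → 11 → 14 → 18

Answer: 18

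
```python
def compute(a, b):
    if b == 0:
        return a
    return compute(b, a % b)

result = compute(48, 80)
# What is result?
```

compute(48, 80) -> compute(80, 48) -> compute(48, 32) -> compute(32, 16) -> compute(16, 0) -> 16

Answer: 16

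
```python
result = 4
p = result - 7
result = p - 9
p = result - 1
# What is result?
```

Trace:
`result = 4` → result = 4
`p = result - 7` → p = -3
`result = p - 9` → result = -12
`p = result - 1` → p = -13
So result = -12

Answer: -12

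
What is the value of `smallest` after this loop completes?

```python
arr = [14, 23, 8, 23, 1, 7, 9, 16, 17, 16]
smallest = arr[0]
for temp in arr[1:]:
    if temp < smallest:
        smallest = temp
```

Minimum of [14, 23, 8, 23, 1, 7, 9, 16, 17, 16]
`smallest` takes the values: 14 → 8 → 1

Answer: 1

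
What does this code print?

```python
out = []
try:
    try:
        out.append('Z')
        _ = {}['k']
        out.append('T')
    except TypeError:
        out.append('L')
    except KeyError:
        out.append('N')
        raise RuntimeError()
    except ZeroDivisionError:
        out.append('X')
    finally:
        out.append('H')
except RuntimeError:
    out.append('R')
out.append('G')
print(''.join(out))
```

Execution trace: 'Z' (inner try body) → 'N' (inner except KeyError) → 'H' (inner finally) → 'R' (outer except RuntimeError) → 'G' (after the try/except). Output: ZNHRG

Answer: ZNHRG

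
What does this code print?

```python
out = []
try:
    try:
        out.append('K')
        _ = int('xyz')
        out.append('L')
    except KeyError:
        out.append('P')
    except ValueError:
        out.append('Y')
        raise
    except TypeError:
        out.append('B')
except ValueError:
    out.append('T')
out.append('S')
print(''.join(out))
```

Execution trace: 'K' (inner try body) → 'Y' (inner except ValueError) → 'T' (outer except ValueError) → 'S' (after the try/except). Output: KYTS

Answer: KYTS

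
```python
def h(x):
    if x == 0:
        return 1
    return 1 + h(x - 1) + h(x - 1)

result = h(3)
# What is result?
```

h(x) = 1 + 2·h(x-1), h(0)=1. Closed form: (1+1)·2^3 - 1 = 15.

Answer: 15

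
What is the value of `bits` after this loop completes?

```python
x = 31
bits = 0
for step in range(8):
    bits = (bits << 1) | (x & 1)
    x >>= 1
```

Reverse lowest 8 bits of 31
`bits` takes the values: 0 → 1 → 3 → 7 → 15 → 31 → 62 → 124 → 248

Answer: 248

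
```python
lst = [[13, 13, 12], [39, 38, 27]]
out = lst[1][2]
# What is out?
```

Trace:
`lst = [[13, 13, 12], [39, 38, 27]]` → lst = [[13, 13, 12], [39, 38, 27]]
`out = lst[1][2]` → out = 27
So out = 27

Answer: 27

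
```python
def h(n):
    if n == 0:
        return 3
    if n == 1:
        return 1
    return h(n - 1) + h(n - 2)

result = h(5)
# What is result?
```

Build up from base cases: h(0)=3, h(1)=1, h(2)=4, h(3)=5, h(4)=9, h(5)=14

Answer: 14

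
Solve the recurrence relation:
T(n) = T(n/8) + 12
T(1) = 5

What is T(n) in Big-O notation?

Each step divides n by 8 and adds 12. After log_8(n) steps we reach T(1)=5. So T(n) = 12·log_8(n) + 5 = O(log n).

Answer: O(log n)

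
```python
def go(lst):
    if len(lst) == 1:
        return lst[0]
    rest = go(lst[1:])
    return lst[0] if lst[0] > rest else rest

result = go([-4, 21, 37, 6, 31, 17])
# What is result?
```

Recursive max over [-4, 21, 37, 6, 31, 17] = 37

Answer: 37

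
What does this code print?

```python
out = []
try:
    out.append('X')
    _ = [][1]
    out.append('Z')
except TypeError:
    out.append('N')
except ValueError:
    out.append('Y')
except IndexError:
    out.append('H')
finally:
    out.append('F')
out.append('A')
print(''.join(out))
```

Execution trace: 'X' (try body) → 'H' (except IndexError) → 'F' (finally) → 'A' (after the try/except). Output: XHFA

Answer: XHFA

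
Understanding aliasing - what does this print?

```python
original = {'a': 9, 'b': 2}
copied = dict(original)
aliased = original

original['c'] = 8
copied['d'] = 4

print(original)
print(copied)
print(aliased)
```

Key concept: dict() creates copy, assignment creates alias.
Step by step:
`original = {'a': 9, 'b': 2}` → original = {'a': 9, 'b': 2}
`copied = dict(original)` → copied = {'a': 9, 'b': 2}
`aliased = original` → aliased = {'a': 9, 'b': 2} (same object as original)
`original['c'] = 8` → original = {'a': 9, 'b': 2, 'c': 8} (same object as aliased); aliased = {'a': 9, 'b': 2, 'c': 8} (same object as original)
`copied['d'] = 4` → copied = {'a': 9, 'b': 2, 'd': 4}
`print(original)` → prints {'a': 9, 'b': 2, 'c': 8}
`print(copied)` → prints {'a': 9, 'b': 2, 'd': 4}
`print(aliased)` → prints {'a': 9, 'b': 2, 'c': 8}

Answer:
{'a': 9, 'b': 2, 'c': 8}
{'a': 9, 'b': 2, 'd': 4}
{'a': 9, 'b': 2, 'c': 8}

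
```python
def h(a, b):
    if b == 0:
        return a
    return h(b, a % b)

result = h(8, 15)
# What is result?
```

h(8, 15) -> h(15, 8) -> h(8, 7) -> h(7, 1) -> h(1, 0) -> 1

Answer: 1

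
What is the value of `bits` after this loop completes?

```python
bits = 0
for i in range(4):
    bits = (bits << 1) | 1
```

Build 4 consecutive 1-bits: 0b1111
`bits` takes the values: 0 → 1 → 3 → 7 → 15

Answer: 15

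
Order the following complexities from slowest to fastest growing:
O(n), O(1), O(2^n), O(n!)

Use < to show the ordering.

Ordered by growth rate: O(1) < O(n) < O(2^n) < O(n!)

Answer: O(1) < O(n) < O(2^n) < O(n!)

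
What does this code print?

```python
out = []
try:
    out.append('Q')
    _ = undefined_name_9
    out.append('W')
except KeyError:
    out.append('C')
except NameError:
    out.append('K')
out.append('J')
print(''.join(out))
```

Execution trace: 'Q' (try body) → 'K' (except NameError) → 'J' (after the try/except). Output: QKJ

Answer: QKJ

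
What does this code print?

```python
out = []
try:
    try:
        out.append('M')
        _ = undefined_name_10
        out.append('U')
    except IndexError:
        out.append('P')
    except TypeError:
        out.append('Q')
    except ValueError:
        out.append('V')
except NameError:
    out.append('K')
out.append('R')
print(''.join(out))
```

Execution trace: 'M' (try body) → 'K' (outer except NameError) → 'R' (after the try/except). Output: MKR

Answer: MKR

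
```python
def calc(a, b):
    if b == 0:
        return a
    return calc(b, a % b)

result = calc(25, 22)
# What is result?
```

calc(25, 22) -> calc(22, 3) -> calc(3, 1) -> calc(1, 0) -> 1

Answer: 1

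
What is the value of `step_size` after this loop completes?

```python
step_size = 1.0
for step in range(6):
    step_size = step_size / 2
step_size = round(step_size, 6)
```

Halving LR 6 times: 1 / 2^6
`step_size` takes the values: 1.0 → 0.5 → 0.25 → 0.125 → 0.0625 → 0.03125 → 0.015625

Answer: 0.015625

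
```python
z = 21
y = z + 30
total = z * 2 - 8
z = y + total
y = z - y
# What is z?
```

Trace:
`z = 21` → z = 21
`y = z + 30` → y = 51
`total = z * 2 - 8` → total = 34
`z = y + total` → z = 85
`y = z - y` → y = 34
So z = 85

Answer: 85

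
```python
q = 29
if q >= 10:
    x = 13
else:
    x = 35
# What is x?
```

Trace:
`q = 29` → q = 29
`if q >= 10: ...` → q >= 10 is True → x = 13
So x = 13

Answer: 13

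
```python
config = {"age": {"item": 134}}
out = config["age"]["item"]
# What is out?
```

Trace:
`config = {"age": {"item": 134}}` → config = {'age': {'item': 134}}
`out = config["age"]["item"]` → out = 134
So out = 134

Answer: 134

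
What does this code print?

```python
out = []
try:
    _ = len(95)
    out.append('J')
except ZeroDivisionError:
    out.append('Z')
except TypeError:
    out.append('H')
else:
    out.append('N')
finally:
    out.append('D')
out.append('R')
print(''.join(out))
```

Execution trace: 'H' (except TypeError) → 'D' (finally) → 'R' (after the try/except). Output: HDR

Answer: HDR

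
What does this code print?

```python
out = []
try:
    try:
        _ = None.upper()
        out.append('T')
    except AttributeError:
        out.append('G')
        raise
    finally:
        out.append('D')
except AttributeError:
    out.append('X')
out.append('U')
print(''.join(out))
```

Execution trace: 'G' (except AttributeError) → 'D' (finally) → 'X' (outer except AttributeError) → 'U' (after the try/except). Output: GDXU

Answer: GDXU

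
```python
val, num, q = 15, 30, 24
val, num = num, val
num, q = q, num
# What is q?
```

Trace:
`val, num, q = 15, 30, 24` → val = 15; num = 30; q = 24
`val, num = num, val` → val = 30; num = 15
`num, q = q, num` → num = 24; q = 15
So q = 15

Answer: 15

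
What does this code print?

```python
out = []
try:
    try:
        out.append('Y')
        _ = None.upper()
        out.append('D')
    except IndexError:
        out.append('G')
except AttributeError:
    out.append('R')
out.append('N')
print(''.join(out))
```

Execution trace: 'Y' (try body) → 'R' (outer except AttributeError) → 'N' (after the try/except). Output: YRN

Answer: YRN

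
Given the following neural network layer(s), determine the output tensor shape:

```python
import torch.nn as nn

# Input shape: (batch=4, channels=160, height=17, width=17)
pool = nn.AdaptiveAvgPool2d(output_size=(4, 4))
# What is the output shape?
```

Input: (4, 160, 17, 17) -> Output: (4, 160, 4, 4)

Answer: (4, 160, 4, 4)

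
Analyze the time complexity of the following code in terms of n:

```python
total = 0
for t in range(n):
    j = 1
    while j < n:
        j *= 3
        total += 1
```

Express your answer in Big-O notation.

Each loop level contributes: n × log n. Multiplying the contributions gives O(n log n).

Answer: O(n log n)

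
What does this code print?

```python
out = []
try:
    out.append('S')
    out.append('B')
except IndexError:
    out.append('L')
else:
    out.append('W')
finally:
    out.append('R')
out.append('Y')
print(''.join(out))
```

Execution trace: 'S' (try body) → 'B' (try body, no exception) → 'W' (else) → 'R' (finally) → 'Y' (after the try/except). Output: SBWRY

Answer: SBWRY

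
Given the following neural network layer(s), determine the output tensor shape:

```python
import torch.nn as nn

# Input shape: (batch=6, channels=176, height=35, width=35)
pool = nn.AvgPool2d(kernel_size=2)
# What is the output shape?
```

Input: (6, 176, 35, 35) -> Output: (6, 176, 17, 17)

Answer: (6, 176, 17, 17)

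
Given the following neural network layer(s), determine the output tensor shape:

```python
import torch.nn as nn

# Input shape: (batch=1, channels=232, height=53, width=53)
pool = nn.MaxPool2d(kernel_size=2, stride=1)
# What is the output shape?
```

Input: (1, 232, 53, 53) -> Output: (1, 232, 52, 52)

Answer: (1, 232, 52, 52)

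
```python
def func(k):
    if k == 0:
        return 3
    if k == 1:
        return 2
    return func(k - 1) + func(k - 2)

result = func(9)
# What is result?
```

Build up from base cases: func(0)=3, func(1)=2, func(2)=5, func(3)=7, func(4)=12, func(5)=19, func(6)=31, ..., func(9)=131

Answer: 131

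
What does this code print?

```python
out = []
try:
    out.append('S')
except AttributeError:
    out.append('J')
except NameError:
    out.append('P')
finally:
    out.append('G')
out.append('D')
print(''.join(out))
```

Execution trace: 'S' (try body, no exception) → 'G' (finally) → 'D' (after the try/except). Output: SGD

Answer: SGD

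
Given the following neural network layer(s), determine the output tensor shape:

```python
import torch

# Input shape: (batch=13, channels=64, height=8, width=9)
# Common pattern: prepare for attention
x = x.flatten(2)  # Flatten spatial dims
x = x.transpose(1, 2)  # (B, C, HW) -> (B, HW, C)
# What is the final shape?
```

Input: (13, 64, 8, 9) -> after flatten(2): (13, 64, 72) -> Output: (13, 72, 64)

Answer: (13, 72, 64)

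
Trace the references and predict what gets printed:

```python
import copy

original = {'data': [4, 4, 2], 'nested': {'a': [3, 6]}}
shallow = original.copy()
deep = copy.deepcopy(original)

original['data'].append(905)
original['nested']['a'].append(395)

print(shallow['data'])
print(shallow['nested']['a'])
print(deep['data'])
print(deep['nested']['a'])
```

Key concept: comparing shallow vs deep copy.
Step by step:
`original = {'data': [4, 4, 2], 'nested': {'a': [3, 6]}}` → original = {'data': [4, 4, 2], 'nested': {'a': [3, 6]}}
`shallow = original.copy()` → shallow = {'data': [4, 4, 2], 'nested': {'a': [3, 6]}}
`deep = copy.deepcopy(original)` → deep = {'data': [4, 4, 2], 'nested': {'a': [3, 6]}}
`original['data'].append(905)` → original = {'data': [4, 4, 2, 905], 'nested': {'a': [3, 6]}}; shallow = {'data': [4, 4, 2, 905], 'nested': {'a': [3, 6]}}
`original['nested']['a'].append(395)` → original = {'data': [4, 4, 2, 905], 'nested': {'a': [3, 6, 395]}}; shallow = {'data': [4, 4, 2, 905], 'nested': {'a': [3, 6, 395]}}
`print(shallow['data'])` → prints [4, 4, 2, 905]
`print(shallow['nested']['a'])` → prints [3, 6, 395]
`print(deep['data'])` → prints [4, 4, 2]
`print(deep['nested']['a'])` → prints [3, 6]

Answer:
[4, 4, 2, 905]
[3, 6, 395]
[4, 4, 2]
[3, 6]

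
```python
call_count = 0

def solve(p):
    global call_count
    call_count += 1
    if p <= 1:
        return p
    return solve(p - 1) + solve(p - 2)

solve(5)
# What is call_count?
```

Calls(p) = 1 + Calls(p-1) + Calls(p-2); Calls(0)=Calls(1)=1. For p=5 this gives 15.

Answer: 15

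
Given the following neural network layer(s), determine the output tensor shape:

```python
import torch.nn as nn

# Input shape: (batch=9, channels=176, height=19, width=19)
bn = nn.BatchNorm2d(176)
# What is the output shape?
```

Input: (9, 176, 19, 19) -> Output: (9, 176, 19, 19)

Answer: (9, 176, 19, 19)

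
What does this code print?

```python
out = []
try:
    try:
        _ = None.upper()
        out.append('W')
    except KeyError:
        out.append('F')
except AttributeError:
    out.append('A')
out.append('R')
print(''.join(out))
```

Execution trace: 'A' (outer except AttributeError) → 'R' (after the try/except). Output: AR

Answer: AR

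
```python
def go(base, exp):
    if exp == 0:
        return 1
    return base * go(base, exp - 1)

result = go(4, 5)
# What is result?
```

go(4, 5) = 4 * 4 * 4 * 4 * 4 = 1024

Answer: 1024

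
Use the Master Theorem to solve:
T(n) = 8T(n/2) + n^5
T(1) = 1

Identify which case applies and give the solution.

a=8, b=2, f(n)=n^5. log_2(8) = 3. Since c=5 > 3 and the regularity condition holds (8(n/2)^5 = (8/2^5)n^5 with 8/2^5 < 1), Case 3 applies: T(n) = Θ(f(n)) = O(n^5).

Answer: O(n^5) - Case 3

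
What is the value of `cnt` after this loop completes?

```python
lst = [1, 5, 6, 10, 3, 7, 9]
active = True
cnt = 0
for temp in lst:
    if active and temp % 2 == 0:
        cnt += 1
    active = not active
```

Count even values at even positions
`cnt` takes the values: 0 → 1

Answer: 1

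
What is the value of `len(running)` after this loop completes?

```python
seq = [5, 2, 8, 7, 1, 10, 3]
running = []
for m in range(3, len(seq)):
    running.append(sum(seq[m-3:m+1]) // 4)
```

Number of 4-element averages
`running` takes the values: [] → [5] → [5, 4] → [5, 4, 6] → [5, 4, 6, 5]
So `len(running)` = 4

Answer: 4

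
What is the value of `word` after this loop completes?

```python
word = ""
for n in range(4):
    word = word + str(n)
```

Concatenate digits 0 to 3
`word` takes the values: "" → "0" → "01" → "012" → "0123"

Answer: "0123"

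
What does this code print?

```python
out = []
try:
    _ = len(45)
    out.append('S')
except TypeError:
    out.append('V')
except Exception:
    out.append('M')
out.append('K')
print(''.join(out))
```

Execution trace: 'V' (except TypeError) → 'K' (after the try/except). Output: VK

Answer: VK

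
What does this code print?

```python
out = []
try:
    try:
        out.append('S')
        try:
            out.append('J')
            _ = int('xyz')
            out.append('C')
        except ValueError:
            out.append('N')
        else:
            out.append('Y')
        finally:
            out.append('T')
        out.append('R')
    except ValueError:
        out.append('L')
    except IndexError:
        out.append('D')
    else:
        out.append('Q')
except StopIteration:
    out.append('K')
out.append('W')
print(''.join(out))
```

Execution trace: 'S' (try body) → 'J' (inner try body) → 'N' (inner except ValueError) → 'T' (inner finally) → 'R' (try body, no exception) → 'Q' (else) → 'W' (after the try/except). Output: SJNTRQW

Answer: SJNTRQW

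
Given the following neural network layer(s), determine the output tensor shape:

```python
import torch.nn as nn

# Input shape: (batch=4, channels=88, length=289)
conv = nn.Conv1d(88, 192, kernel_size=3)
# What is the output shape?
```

Input: (4, 88, 289) -> Output: (4, 192, 287)

Answer: (4, 192, 287)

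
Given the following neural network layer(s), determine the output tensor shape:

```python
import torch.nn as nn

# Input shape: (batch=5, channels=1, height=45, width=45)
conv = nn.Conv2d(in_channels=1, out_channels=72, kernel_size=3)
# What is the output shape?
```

Input: (5, 1, 45, 45) -> Output: (5, 72, 43, 43)

Answer: (5, 72, 43, 43)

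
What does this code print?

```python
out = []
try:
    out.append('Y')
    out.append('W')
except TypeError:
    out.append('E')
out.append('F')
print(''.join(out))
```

Execution trace: 'Y' (try body) → 'W' (try body, no exception) → 'F' (after the try/except). Output: YWF

Answer: YWF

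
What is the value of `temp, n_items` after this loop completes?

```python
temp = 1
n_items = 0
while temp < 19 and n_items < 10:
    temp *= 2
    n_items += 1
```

Double until >= 19 or 10 iterations
`temp, n_items` takes the values: (1, 0) → (2, 0) → (2, 1) → (4, 1) → (4, 2) → (8, 2) → (8, 3) → (16, 3) → (16, 4) → (32, 4) → (32, 5)

Answer: 32, 5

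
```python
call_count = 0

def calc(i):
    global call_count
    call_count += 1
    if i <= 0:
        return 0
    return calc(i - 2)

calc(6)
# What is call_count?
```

Linear recursion stepping by 2: 4 calls from i=6 down to ≤0.

Answer: 4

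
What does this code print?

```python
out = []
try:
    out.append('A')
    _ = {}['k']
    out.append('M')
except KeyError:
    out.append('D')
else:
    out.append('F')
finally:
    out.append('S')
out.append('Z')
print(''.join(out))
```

Execution trace: 'A' (try body) → 'D' (except KeyError) → 'S' (finally) → 'Z' (after the try/except). Output: ADSZ

Answer: ADSZ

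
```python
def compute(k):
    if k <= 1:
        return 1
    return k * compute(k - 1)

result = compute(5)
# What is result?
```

compute(5) = 5 * 4 * 3 * 2 * 1 = 120

Answer: 120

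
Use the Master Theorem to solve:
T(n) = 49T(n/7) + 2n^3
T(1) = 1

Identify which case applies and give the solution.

a=49, b=7, f(n)=2n^3. log_7(49) = 2. Since c=3 > 2 and the regularity condition holds (49(n/7)^3 = (49/7^3)n^3 with 49/7^3 < 1), Case 3 applies: T(n) = Θ(f(n)) = O(n^3).

Answer: O(n^3) - Case 3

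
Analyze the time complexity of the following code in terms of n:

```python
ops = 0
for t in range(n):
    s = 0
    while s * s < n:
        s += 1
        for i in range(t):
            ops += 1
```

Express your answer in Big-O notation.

Each loop level contributes: n × √n × n. Multiplying the contributions gives O(n^2√n).

Answer: O(n^2√n)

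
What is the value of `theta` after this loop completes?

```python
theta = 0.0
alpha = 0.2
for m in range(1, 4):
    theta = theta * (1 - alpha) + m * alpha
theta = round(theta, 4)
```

Moving average with lr=0.2
`theta` takes the values: 0.0 → 0.2 → 0.56 → 1.048

Answer: 1.048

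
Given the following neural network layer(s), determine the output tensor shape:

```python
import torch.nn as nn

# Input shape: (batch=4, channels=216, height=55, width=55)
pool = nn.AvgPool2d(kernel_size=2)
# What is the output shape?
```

Input: (4, 216, 55, 55) -> Output: (4, 216, 27, 27)

Answer: (4, 216, 27, 27)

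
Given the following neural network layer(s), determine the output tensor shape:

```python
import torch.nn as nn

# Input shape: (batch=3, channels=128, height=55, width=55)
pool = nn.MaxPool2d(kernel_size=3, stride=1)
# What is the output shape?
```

Input: (3, 128, 55, 55) -> Output: (3, 128, 53, 53)

Answer: (3, 128, 53, 53)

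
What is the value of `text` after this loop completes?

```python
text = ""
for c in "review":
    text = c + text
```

Reverse 'review'
`text` takes the values: "" → "r" → "er" → "ver" → "iver" → "eiver" → "weiver"

Answer: "weiver"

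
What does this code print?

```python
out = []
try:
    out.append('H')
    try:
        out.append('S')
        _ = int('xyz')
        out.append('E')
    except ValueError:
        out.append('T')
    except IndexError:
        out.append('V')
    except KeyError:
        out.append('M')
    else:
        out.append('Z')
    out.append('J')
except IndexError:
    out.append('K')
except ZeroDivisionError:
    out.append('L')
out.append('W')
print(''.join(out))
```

Execution trace: 'H' (try body) → 'S' (inner try body) → 'T' (inner except ValueError) → 'J' (try body, no exception) → 'W' (after the try/except). Output: HSTJW

Answer: HSTJW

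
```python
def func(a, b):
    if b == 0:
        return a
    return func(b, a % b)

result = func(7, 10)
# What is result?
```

func(7, 10) -> func(10, 7) -> func(7, 3) -> func(3, 1) -> func(1, 0) -> 1

Answer: 1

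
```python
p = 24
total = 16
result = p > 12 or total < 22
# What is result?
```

Trace:
`p = 24` → p = 24
`total = 16` → total = 16
`result = p > 12 or total < 22` → result = True
So result = True

Answer: True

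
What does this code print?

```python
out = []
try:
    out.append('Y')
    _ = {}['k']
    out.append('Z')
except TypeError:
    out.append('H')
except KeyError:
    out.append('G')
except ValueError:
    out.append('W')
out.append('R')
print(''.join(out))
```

Execution trace: 'Y' (try body) → 'G' (except KeyError) → 'R' (after the try/except). Output: YGR

Answer: YGR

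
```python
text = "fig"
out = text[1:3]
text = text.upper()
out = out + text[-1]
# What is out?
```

Trace:
`text = "fig"` → text = 'fig'
`out = text[1:3]` → out = 'ig'
`text = text.upper()` → text = 'FIG'
`out = out + text[-1]` → out = 'igG'
So out = 'igG'

Answer: 'igG'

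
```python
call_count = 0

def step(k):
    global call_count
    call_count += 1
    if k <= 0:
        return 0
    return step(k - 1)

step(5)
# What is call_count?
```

Linear recursion stepping by 1: 6 calls from k=5 down to ≤0.

Answer: 6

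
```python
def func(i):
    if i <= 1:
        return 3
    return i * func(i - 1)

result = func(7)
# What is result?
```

func(7) = 7 * 6 * 5 * 4 * 3 * 2 * 3 = 15120

Answer: 15120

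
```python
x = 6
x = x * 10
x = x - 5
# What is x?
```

Trace:
`x = 6` → x = 6
`x = x * 10` → x = 60
`x = x - 5` → x = 55
So x = 55

Answer: 55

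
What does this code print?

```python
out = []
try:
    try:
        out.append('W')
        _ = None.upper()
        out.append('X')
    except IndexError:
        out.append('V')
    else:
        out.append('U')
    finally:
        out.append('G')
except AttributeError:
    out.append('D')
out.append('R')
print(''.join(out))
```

Execution trace: 'W' (try body) → 'G' (finally) → 'D' (outer except AttributeError) → 'R' (after the try/except). Output: WGDR

Answer: WGDR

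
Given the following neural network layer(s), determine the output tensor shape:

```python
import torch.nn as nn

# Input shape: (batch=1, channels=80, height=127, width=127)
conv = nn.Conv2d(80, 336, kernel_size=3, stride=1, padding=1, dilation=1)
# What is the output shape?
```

Input: (1, 80, 127, 127) -> Output: (1, 336, 127, 127)

Answer: (1, 336, 127, 127)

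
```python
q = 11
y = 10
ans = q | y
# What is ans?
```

Trace:
`q = 11` → q = 11
`y = 10` → y = 10
`ans = q | y` → ans = 11
So ans = 11

Answer: 11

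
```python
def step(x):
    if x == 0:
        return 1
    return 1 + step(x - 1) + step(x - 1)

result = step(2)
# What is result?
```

step(x) = 1 + 2·step(x-1), step(0)=1. Closed form: (1+1)·2^2 - 1 = 7.

Answer: 7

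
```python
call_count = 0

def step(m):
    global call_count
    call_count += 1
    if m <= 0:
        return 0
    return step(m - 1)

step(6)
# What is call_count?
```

Linear recursion stepping by 1: 7 calls from m=6 down to ≤0.

Answer: 7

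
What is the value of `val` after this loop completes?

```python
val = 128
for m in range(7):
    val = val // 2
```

Halve 7 times: 128 // 2^7 = 1
`val` takes the values: 128 → 64 → 32 → 16 → 8 → 4 → 2 → 1

Answer: 1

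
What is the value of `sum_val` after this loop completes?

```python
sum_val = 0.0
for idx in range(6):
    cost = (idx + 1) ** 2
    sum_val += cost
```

Sum of squared losses 1² + 2² + ... + 6²
`sum_val` takes the values: 0.0 → 1.0 → 5.0 → 14.0 → 30.0 → 55.0 → 91.0

Answer: 91.0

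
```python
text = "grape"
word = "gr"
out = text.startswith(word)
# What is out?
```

Trace:
`text = "grape"` → text = 'grape'
`word = "gr"` → word = 'gr'
`out = text.startswith(word)` → out = True
So out = True

Answer: True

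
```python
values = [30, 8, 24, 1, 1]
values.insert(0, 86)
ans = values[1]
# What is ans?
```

Trace:
`values = [30, 8, 24, 1, 1]` → values = [30, 8, 24, 1, 1]
`values.insert(0, 86)` → values = [86, 30, 8, 24, 1, 1]
`ans = values[1]` → ans = 30
So ans = 30

Answer: 30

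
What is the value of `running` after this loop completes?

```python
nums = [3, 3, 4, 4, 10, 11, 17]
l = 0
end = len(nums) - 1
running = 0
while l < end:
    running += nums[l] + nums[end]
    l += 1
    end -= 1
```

Sum of pairs from ends
`running` takes the values: 0 → 20 → 34 → 48

Answer: 48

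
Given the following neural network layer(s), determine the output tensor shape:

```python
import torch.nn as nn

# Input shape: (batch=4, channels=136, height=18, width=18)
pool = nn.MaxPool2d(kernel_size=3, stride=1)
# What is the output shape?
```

Input: (4, 136, 18, 18) -> Output: (4, 136, 16, 16)

Answer: (4, 136, 16, 16)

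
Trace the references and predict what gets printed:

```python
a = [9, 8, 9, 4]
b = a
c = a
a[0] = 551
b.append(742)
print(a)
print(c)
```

Key concept: multiple aliases.
Step by step:
`a = [9, 8, 9, 4]` → a = [9, 8, 9, 4]
`b = a` → b = [9, 8, 9, 4] (same object as a)
`c = a` → c = [9, 8, 9, 4] (same object as a, b)
`a[0] = 551` → a = [551, 8, 9, 4] (same object as b, c); b = [551, 8, 9, 4] (same object as a, c); c = [551, 8, 9, 4] (same object as a, b)
`b.append(742)` → a = [551, 8, 9, 4, 742] (same object as b, c); b = [551, 8, 9, 4, 742] (same object as a, c); c = [551, 8, 9, 4, 742] (same object as a, b)
`print(a)` → prints [551, 8, 9, 4, 742]
`print(c)` → prints [551, 8, 9, 4, 742]

Answer:
[551, 8, 9, 4, 742]
[551, 8, 9, 4, 742]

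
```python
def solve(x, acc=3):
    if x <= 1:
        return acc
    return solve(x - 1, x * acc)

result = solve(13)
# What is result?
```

Accumulator trace (n, acc): (13, 3) -> (12, 39) -> (11, 468) -> (10, 5148) -> (9, 51480) -> (8, 463320) -> (7, 3706560) -> (6, 25945920) -> (5, 155675520) -> (4, 778377600) -> (3, 3113510400) -> (2, 9340531200) -> (1, 18681062400) -> return 18681062400

Answer: 18681062400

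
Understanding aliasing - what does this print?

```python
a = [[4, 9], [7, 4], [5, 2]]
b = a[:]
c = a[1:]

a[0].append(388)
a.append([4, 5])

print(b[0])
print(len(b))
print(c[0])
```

Key concept: slice with nested mutation.
Step by step:
`a = [[4, 9], [7, 4], [5, 2]]` → a = [[4, 9], [7, 4], [5, 2]]
`b = a[:]` → b = [[4, 9], [7, 4], [5, 2]]
`c = a[1:]` → c = [[7, 4], [5, 2]]
`a[0].append(388)` → a = [[4, 9, 388], [7, 4], [5, 2]]; b = [[4, 9, 388], [7, 4], [5, 2]]
`a.append([4, 5])` → a = [[4, 9, 388], [7, 4], [5, 2], [4, 5]]
`print(b[0])` → prints [4, 9, 388]
`print(len(b))` → prints 3
`print(c[0])` → prints [7, 4]

Answer:
[4, 9, 388]
3
[7, 4]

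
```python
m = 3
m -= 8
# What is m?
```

Trace:
`m = 3` → m = 3
`m -= 8` → m = -5
So m = -5

Answer: -5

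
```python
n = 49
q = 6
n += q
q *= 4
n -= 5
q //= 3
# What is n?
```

Trace:
`n = 49` → n = 49
`q = 6` → q = 6
`n += q` → n = 55
`q *= 4` → q = 24
`n -= 5` → n = 50
`q //= 3` → q = 8
So n = 50

Answer: 50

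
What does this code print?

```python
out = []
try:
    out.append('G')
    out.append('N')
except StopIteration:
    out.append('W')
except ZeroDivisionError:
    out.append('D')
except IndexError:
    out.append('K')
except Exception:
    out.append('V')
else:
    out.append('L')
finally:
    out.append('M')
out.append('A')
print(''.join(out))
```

Execution trace: 'G' (try body) → 'N' (try body, no exception) → 'L' (else) → 'M' (finally) → 'A' (after the try/except). Output: GNLMA

Answer: GNLMA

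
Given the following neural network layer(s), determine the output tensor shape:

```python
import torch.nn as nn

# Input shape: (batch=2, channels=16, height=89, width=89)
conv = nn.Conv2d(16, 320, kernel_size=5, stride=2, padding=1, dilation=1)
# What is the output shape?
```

Input: (2, 16, 89, 89) -> Output: (2, 320, 44, 44)

Answer: (2, 320, 44, 44)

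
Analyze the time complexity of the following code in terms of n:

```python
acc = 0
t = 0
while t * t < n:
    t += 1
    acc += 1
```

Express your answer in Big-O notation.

Each loop level contributes: √n. Multiplying the contributions gives O(√n).

Answer: O(√n)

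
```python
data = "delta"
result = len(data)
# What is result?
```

Trace:
`data = "delta"` → data = 'delta'
`result = len(data)` → result = 5
So result = 5

Answer: 5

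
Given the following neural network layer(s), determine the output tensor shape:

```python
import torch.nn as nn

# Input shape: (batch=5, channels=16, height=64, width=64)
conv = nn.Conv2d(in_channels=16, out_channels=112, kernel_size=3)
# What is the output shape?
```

Input: (5, 16, 64, 64) -> Output: (5, 112, 62, 62)

Answer: (5, 112, 62, 62)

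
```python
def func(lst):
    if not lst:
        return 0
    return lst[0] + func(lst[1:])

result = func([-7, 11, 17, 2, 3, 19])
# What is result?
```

(-7) + 11 + 17 + 2 + 3 + 19 + 0 = 45

Answer: 45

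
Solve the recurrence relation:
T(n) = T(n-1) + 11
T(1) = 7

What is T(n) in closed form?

Unrolling: T(n) = T(1) + 11·(n-1) = 7 + 11(n-1) = 11n - 4.

Answer: T(n) = 11n - 4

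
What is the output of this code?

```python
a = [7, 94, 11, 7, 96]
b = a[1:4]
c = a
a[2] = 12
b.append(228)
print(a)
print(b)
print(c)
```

Key concept: slice vs alias.
Step by step:
`a = [7, 94, 11, 7, 96]` → a = [7, 94, 11, 7, 96]
`b = a[1:4]` → b = [94, 11, 7]
`c = a` → c = [7, 94, 11, 7, 96] (same object as a)
`a[2] = 12` → a = [7, 94, 12, 7, 96] (same object as c); c = [7, 94, 12, 7, 96] (same object as a)
`b.append(228)` → b = [94, 11, 7, 228]
`print(a)` → prints [7, 94, 12, 7, 96]
`print(b)` → prints [94, 11, 7, 228]
`print(c)` → prints [7, 94, 12, 7, 96]

Answer:
[7, 94, 12, 7, 96]
[94, 11, 7, 228]
[7, 94, 12, 7, 96]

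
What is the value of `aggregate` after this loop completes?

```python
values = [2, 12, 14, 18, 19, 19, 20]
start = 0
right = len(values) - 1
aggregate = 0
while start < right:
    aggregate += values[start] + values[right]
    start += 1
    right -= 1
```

Sum of pairs from ends
`aggregate` takes the values: 0 → 22 → 53 → 86

Answer: 86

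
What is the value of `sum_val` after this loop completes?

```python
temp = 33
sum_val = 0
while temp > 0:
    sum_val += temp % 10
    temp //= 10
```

Sum digits of 33
`sum_val` takes the values: 0 → 3 → 6

Answer: 6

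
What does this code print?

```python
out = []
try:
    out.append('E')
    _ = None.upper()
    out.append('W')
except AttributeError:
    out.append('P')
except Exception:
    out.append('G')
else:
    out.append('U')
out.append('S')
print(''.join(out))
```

Execution trace: 'E' (try body) → 'P' (except AttributeError) → 'S' (after the try/except). Output: EPS

Answer: EPS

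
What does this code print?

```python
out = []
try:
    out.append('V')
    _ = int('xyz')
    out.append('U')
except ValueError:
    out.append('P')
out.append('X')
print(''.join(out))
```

Execution trace: 'V' (try body) → 'P' (except ValueError) → 'X' (after the try/except). Output: VPX

Answer: VPX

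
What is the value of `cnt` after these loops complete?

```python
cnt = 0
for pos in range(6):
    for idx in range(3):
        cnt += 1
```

6 * 3 = 18
`cnt` takes the values: 0 → 1 → 2 → 3 → 4 → 5 → 6 → 7 → 8 → 9 → 10 → 11 → 12 → 13 → 14 → 15 → 16 → 17 → 18

Answer: 18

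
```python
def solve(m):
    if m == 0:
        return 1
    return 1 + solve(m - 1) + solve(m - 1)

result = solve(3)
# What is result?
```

solve(m) = 1 + 2·solve(m-1), solve(0)=1. Closed form: (1+1)·2^3 - 1 = 15.

Answer: 15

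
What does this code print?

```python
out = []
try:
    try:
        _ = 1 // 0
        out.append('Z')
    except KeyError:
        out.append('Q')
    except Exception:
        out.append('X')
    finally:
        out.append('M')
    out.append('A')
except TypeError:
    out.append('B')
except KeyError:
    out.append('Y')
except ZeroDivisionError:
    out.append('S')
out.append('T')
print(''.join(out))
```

Execution trace: 'X' (inner except Exception) → 'M' (inner finally) → 'A' (try body, no exception) → 'T' (after the try/except). Output: XMAT

Answer: XMAT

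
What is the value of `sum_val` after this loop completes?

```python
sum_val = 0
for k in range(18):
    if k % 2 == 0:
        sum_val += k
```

Sum of even numbers 0 to 17
`sum_val` takes the values: 0 → 2 → 6 → 12 → 20 → 30 → 42 → 56 → 72

Answer: 72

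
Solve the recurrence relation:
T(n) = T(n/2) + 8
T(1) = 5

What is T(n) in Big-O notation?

Each step divides n by 2 and adds 8. After log_2(n) steps we reach T(1)=5. So T(n) = 8·log_2(n) + 5 = O(log n).

Answer: O(log n)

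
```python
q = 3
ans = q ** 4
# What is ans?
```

Trace:
`q = 3` → q = 3
`ans = q ** 4` → ans = 81
So ans = 81

Answer: 81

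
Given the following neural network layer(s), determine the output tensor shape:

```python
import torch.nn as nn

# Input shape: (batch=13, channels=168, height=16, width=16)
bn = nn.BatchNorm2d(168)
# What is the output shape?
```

Input: (13, 168, 16, 16) -> Output: (13, 168, 16, 16)

Answer: (13, 168, 16, 16)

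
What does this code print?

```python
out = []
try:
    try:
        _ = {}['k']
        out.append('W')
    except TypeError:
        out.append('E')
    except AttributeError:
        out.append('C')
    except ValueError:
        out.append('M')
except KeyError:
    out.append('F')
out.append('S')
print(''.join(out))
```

Execution trace: 'F' (outer except KeyError) → 'S' (after the try/except). Output: FS

Answer: FS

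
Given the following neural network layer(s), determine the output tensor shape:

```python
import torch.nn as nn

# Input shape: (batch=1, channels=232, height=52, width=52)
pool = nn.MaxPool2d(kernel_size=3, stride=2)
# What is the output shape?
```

Input: (1, 232, 52, 52) -> Output: (1, 232, 25, 25)

Answer: (1, 232, 25, 25)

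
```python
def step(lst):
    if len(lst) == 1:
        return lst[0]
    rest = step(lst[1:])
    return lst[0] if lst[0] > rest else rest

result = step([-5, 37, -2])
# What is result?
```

Recursive max over [-5, 37, -2] = 37

Answer: 37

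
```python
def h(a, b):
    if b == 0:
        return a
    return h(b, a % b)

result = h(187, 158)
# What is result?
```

h(187, 158) -> h(158, 29) -> h(29, 13) -> h(13, 3) -> h(3, 1) -> h(1, 0) -> 1

Answer: 1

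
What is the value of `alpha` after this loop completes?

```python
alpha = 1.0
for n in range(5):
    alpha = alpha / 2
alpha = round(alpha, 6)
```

Halving LR 5 times: 1 / 2^5
`alpha` takes the values: 1.0 → 0.5 → 0.25 → 0.125 → 0.0625 → 0.03125

Answer: 0.03125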